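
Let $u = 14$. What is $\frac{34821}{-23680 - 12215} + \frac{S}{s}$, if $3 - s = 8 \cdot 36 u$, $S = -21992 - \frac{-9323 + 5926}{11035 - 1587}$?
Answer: $\frac{2044220063191}{455459594280} \approx 4.4883$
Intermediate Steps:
$S = - \frac{207777019}{9448}$ ($S = -21992 - - \frac{3397}{9448} = -21992 + \frac{3397}{9448} = - \frac{207777019}{9448} \approx -21992.0$)
$s = -4029$ ($s = 3 - 8 \cdot 36 \cdot 14 = 3 - 288 \cdot 14 = 3 - 4032 = -4029$)
$\frac{34821}{-23680 - 12215} + \frac{S}{s} = \frac{34821}{-23680 - 12215} - \frac{207777019}{9448 \left(-4029\right)} = \frac{34821}{-23680 - 12215} - - \frac{207777019}{38065992} = \frac{34821}{-35895} + \frac{207777019}{38065992} = 34821 \left(- \frac{1}{35895}\right) + \frac{207777019}{38065992} = - \frac{11607}{11965} + \frac{207777019}{38065992} = \frac{2044220063191}{455459594280}$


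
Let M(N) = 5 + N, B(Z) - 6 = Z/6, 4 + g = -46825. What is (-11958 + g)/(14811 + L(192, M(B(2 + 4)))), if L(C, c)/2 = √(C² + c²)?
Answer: -290231419/73072563 + 470296*√257/73072563 ≈ -3.8686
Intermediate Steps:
g = -46829 (g = -4 - 46825 = -46829)
B(Z) = 6 + Z/6
L(C, c) = 2*√(C² + c²)
(-11958 + g)/(14811 + L(192, M(B(2 + 4)))) = (-11958 - 46829)/(14811 + 2*√(192² + (5 + (6 + (2 + 4)/6))²)) = -58787/(14811 + 2*√(36864 + (5 + (6 + (⅙)*6))²)) = -58787/(14811 + 2*√(36864 + (5 + (6 + 1))²)) = -58787/(14811 + 2*√(36864 + (5 + 7)²)) = -58787/(14811 + 2*√(36864 + 12²)) = -58787/(14811 + 2*√(36864 + 144)) = -58787/(14811 + 2*√37008) = -58787/(14811 + 2*(12*√257)) = -58787/(14811 + 24*√257)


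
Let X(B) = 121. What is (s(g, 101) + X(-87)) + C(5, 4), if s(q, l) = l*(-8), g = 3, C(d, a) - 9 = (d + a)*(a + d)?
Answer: -597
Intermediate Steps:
C(d, a) = 9 + (a + d)² (C(d, a) = 9 + (d + a)*(a + d) = 9 + (a + d)*(a + d) = 9 + (a + d)²)
s(q, l) = -8*l
(s(g, 101) + X(-87)) + C(5, 4) = (-8*101 + 121) + (9 + (4 + 5)²) = (-808 + 121) + (9 + 9²) = -687 + (9 + 81) = -687 + 90 = -597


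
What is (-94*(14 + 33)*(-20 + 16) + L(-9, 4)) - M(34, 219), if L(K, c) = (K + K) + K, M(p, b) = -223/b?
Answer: 3864478/219 ≈ 17646.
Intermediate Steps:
L(K, c) = 3*K (L(K, c) = 2*K + K = 3*K)
(-94*(14 + 33)*(-20 + 16) + L(-9, 4)) - M(34, 219) = (-94*(14 + 33)*(-20 + 16) + 3*(-9)) - (-223)/219 = (-4418*(-4) - 27) - (-223)/219 = (-94*(-188) - 27) - 1*(-223/219) = (17672 - 27) + 223/219 = 17645 + 223/219 = 3864478/219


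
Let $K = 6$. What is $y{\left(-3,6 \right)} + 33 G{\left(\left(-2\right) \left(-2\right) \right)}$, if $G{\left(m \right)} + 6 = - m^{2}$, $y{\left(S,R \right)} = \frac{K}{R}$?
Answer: $-725$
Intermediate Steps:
$y{\left(S,R \right)} = \frac{6}{R}$
$G{\left(m \right)} = -6 - m^{2}$
$y{\left(-3,6 \right)} + 33 G{\left(\left(-2\right) \left(-2\right) \right)} = \frac{6}{6} + 33 \left(-6 - \left(\left(-2\right) \left(-2\right)\right)^{2}\right) = 6 \cdot \frac{1}{6} + 33 \left(-6 - 4^{2}\right) = 1 + 33 \left(-6 - 16\right) = 1 + 33 \left(-22\right) = 1 - 726 = -725$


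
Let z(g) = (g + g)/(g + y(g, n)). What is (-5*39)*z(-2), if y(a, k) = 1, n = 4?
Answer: -780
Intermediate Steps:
z(g) = 2*g/(1 + g) (z(g) = (g + g)/(g + 1) = (2*g)/(1 + g) = 2*g/(1 + g))
(-5*39)*z(-2) = (-5*39)*(2*(-2)/(1 - 2)) = -390*(-2)/(-1) = -390*(-2)*(-1) = -195*4 = -780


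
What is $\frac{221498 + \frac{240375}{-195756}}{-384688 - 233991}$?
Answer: $- \frac{14453107371}{40370042108} \approx -0.35802$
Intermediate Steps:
$\frac{221498 + \frac{240375}{-195756}}{-384688 - 233991} = \frac{221498 + 240375 \left(- \frac{1}{195756}\right)}{-618679} = \left(221498 - \frac{80125}{65252}\right) \left(- \frac{1}{618679}\right) = \frac{14453107371}{65252} \left(- \frac{1}{618679}\right) = - \frac{14453107371}{40370042108}$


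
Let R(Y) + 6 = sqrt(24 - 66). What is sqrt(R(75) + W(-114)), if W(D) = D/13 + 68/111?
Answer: sqrt(-29477604 + 2082249*I*sqrt(42))/1443 ≈ 0.84051 + 3.8553*I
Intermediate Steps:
R(Y) = -6 + I*sqrt(42) (R(Y) = -6 + sqrt(24 - 66) = -6 + sqrt(-42) = -6 + I*sqrt(42))
W(D) = 68/111 + D/13 (W(D) = D*(1/13) + 68*(1/111) = D/13 + 68/111 = 68/111 + D/13)
sqrt(R(75) + W(-114)) = sqrt((-6 + I*sqrt(42)) + (68/111 + (1/13)*(-114))) = sqrt((-6 + I*sqrt(42)) + (68/111 - 114/13)) = sqrt((-6 + I*sqrt(42)) - 11770/1443) = sqrt(-20428/1443 + I*sqrt(42))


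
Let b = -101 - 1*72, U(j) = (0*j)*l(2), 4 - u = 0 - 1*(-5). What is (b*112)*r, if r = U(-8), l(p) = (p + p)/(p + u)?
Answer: 0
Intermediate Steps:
u = -1 (u = 4 - (0 - 1*(-5)) = 4 - (0 + 5) = 4 - 1*5 = 4 - 5 = -1)
l(p) = 2*p/(-1 + p) (l(p) = (p + p)/(p - 1) = (2*p)/(-1 + p) = 2*p/(-1 + p))
U(j) = 0 (U(j) = (0*j)*(2*2/(-1 + 2)) = 0*(2*2/1) = 0*(2*2*1) = 0*4 = 0)
b = -173 (b = -101 - 72 = -173)
r = 0
(b*112)*r = -173*112*0 = -19376*0 = 0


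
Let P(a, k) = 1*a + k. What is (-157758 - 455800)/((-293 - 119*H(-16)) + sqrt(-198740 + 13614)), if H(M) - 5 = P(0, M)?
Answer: -311687464/608691 + 306779*I*sqrt(185126)/608691 ≈ -512.06 + 216.85*I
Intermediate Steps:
P(a, k) = a + k
H(M) = 5 + M (H(M) = 5 + (0 + M) = 5 + M)
(-157758 - 455800)/((-293 - 119*H(-16)) + sqrt(-198740 + 13614)) = (-157758 - 455800)/((-293 - 119*(5 - 16)) + sqrt(-198740 + 13614)) = -613558/((-293 - 119*(-11)) + sqrt(-185126)) = -613558/((-293 + 1309) + I*sqrt(185126)) = -613558/(1016 + I*sqrt(185126))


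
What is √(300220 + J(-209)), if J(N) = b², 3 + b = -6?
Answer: √300301 ≈ 548.00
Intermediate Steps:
b = -9 (b = -3 - 6 = -9)
J(N) = 81 (J(N) = (-9)² = 81)
√(300220 + J(-209)) = √(300220 + 81) = √300301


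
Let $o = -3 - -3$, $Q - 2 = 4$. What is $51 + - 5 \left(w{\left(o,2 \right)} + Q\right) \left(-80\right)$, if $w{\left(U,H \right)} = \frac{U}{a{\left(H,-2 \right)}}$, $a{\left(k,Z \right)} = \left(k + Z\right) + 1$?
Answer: $2451$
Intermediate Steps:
$a{\left(k,Z \right)} = 1 + Z + k$ ($a{\left(k,Z \right)} = \left(Z + k\right) + 1 = 1 + Z + k$)
$Q = 6$ ($Q = 2 + 4 = 6$)
$o = 0$ ($o = -3 + 3 = 0$)
$w{\left(U,H \right)} = \frac{U}{-1 + H}$ ($w{\left(U,H \right)} = \frac{U}{1 - 2 + H} = \frac{U}{-1 + H}$)
$51 + - 5 \left(w{\left(o,2 \right)} + Q\right) \left(-80\right) = 51 + - 5 \left(\frac{0}{-1 + 2} + 6\right) \left(-80\right) = 51 + - 5 \left(\frac{0}{1} + 6\right) \left(-80\right) = 51 + - 5 \left(0 \cdot 1 + 6\right) \left(-80\right) = 51 + - 5 \left(0 + 6\right) \left(-80\right) = 51 + \left(-5\right) 6 \left(-80\right) = 51 - -2400 = 51 + 2400 = 2451$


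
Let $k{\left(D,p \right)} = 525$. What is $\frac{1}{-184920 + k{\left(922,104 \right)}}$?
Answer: $- \frac{1}{184395} \approx -5.4231 \cdot 10^{-6}$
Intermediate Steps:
$\frac{1}{-184920 + k{\left(922,104 \right)}} = \frac{1}{-184920 + 525} = \frac{1}{-184395} = - \frac{1}{184395}$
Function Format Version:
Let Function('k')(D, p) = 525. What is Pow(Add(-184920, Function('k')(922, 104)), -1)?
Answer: Rational(-1, 184395) ≈ -5.4231e-6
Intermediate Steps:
Pow(Add(-184920, Function('k')(922, 104)), -1) = Pow(Add(-184920, 525), -1) = Pow(-184395, -1) = Rational(-1, 184395)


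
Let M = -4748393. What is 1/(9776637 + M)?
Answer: 1/5028244 ≈ 1.9888e-7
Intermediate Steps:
1/(9776637 + M) = 1/(9776637 - 4748393) = 1/5028244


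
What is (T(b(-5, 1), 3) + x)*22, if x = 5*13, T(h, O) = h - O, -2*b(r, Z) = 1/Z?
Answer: 1353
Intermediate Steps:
b(r, Z) = -1/(2*Z)
x = 65
(T(b(-5, 1), 3) + x)*22 = ((-½/1 - 1*3) + 65)*22 = ((-½*1 - 3) + 65)*22 = ((-½ - 3) + 65)*22 = (-7/2 + 65)*22 = (123/2)*22 = 1353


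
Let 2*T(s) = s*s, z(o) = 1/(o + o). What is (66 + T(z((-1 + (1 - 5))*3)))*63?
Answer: 831607/200 ≈ 4158.0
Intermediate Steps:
z(o) = 1/(2*o)
T(s) = s²/2 (T(s) = (s*s)/2 = s²/2)
(66 + T(z((-1 + (1 - 5))*3)))*63 = (66 + (1/(2*(((-1 + (1 - 5))*3))))²/2)*63 = (66 + (1/(2*(((-1 - 4)*3))))²/2)*63 = (66 + (1/(2*((-5*3))))²/2)*63 = (66 + ((½)/(-15))²/2)*63 = (66 + ((½)*(-1/15))²/2)*63 = (66 + (-1/30)²/2)*63 = (66 + (½)*(1/900))*63 = (66 + 1/1800)*63 = (118801/1800)*63 = 831607/200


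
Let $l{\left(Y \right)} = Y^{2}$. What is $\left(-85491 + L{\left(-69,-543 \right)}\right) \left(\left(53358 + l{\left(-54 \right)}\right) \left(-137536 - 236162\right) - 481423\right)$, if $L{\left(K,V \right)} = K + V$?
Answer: $1810742876205525$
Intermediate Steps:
$\left(-85491 + L{\left(-69,-543 \right)}\right) \left(\left(53358 + l{\left(-54 \right)}\right) \left(-137536 - 236162\right) - 481423\right) = \left(-85491 - 612\right) \left(\left(53358 + \left(-54\right)^{2}\right) \left(-137536 - 236162\right) - 481423\right) = \left(-85491 - 612\right) \left(\left(53358 + 2916\right) \left(-373698\right) - 481423\right) = - 86103 \left(56274 \left(-373698\right) - 481423\right) = - 86103 \left(-21029481252 - 481423\right) = \left(-86103\right) \left(-21029962675\right) = 1810742876205525$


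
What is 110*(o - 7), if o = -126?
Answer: -14630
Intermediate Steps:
110*(o - 7) = 110*(-126 - 7) = 110*(-133) = -14630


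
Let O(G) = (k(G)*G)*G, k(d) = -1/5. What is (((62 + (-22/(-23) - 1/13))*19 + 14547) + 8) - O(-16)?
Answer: 23622364/1495 ≈ 15801.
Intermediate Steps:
k(d) = -1/5 (k(d) = -1*1/5 = -1/5)
O(G) = -G**2/5 (O(G) = (-G/5)*G = -G**2/5)
(((62 + (-22/(-23) - 1/13))*19 + 14547) + 8) - O(-16) = (((62 + (-22/(-23) - 1/13))*19 + 14547) + 8) - (-1)*(-16)**2/5 = (((62 + (-22*(-1/23) - 1*1/13))*19 + 14547) + 8) - (-1)*256/5 = (((62 + (22/23 - 1/13))*19 + 14547) + 8) - 1*(-256/5) = (((62 + 263/299)*19 + 14547) + 8) + 256/5 = (((18801/299)*19 + 14547) + 8) + 256/5 = ((357219/299 + 14547) + 8) + 256/5 = (4706772/299 + 8) + 256/5 = 4709164/299 + 256/5 = 23622364/1495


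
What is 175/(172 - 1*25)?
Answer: 25/21 ≈ 1.1905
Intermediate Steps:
175/(172 - 1*25) = 175/(172 - 25) = 175/147 = 175*(1/147) = 25/21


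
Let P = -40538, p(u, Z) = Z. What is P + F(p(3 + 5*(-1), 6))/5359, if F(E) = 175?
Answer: -217242967/5359 ≈ -40538.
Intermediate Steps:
P + F(p(3 + 5*(-1), 6))/5359 = -40538 + 175/5359 = -217242967/5359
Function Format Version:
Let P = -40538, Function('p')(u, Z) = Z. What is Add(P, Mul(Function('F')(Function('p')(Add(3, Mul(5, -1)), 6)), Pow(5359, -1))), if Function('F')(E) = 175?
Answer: Rational(-217242967, 5359) ≈ -40538.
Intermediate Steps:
Add(P, Mul(Function('F')(Function('p')(Add(3, Mul(5, -1)), 6)), Pow(5359, -1))) = Add(-40538, Mul(175, Pow(5359, -1))) = Add(-40538, Mul(175, Rational(1, 5359))) = Add(-40538, Rational(175, 5359)) = Rational(-217242967, 5359)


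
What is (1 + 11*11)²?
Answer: 14884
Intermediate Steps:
(1 + 11*11)² = (1 + 121)² = 122² = 14884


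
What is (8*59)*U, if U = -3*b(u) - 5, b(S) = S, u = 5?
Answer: -9440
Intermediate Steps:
U = -20 (U = -3*5 - 5 = -15 - 5 = -20)
(8*59)*U = (8*59)*(-20) = 472*(-20) = -9440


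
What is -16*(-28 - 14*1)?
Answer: 672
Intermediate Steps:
-16*(-28 - 14*1) = -16*(-28 - 14) = -16*(-42) = 672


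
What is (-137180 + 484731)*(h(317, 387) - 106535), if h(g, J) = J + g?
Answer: -36781669881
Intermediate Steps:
(-137180 + 484731)*(h(317, 387) - 106535) = (-137180 + 484731)*((387 + 317) - 106535) = 347551*(704 - 106535) = 347551*(-105831) = -36781669881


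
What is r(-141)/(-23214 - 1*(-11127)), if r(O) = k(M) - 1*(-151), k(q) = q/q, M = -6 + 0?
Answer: -152/12087 ≈ -0.012575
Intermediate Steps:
M = -6
k(q) = 1
r(O) = 152 (r(O) = 1 - 1*(-151) = 1 + 151 = 152)
r(-141)/(-23214 - 1*(-11127)) = 152/(-23214 - 1*(-11127)) = 152/(-23214 + 11127) = 152/(-12087) = 152*(-1/12087) = -152/12087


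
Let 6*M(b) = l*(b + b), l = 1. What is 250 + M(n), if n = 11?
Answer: 761/3 ≈ 253.67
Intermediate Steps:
M(b) = b/3 (M(b) = (1*(b + b))/6 = (1*(2*b))/6 = (2*b)/6 = b/3)
250 + M(n) = 250 + (⅓)*11 = 250 + 11/3 = 761/3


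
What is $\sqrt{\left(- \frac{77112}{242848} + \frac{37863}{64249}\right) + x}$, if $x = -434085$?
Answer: $\frac{i \sqrt{412796825615098038433803}}{975171322} \approx 658.85 i$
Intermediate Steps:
$\sqrt{\left(- \frac{77112}{242848} + \frac{37863}{64249}\right) + x} = \sqrt{\left(- \frac{77112}{242848} + \frac{37863}{64249}\right) - 434085} = \sqrt{\left(\left(-77112\right) \frac{1}{242848} + 37863 \cdot \frac{1}{64249}\right) - 434085} = \sqrt{\left(- \frac{9639}{30356} + \frac{37863}{64249}\right) - 434085} = \sqrt{\frac{530073117}{1950342644} - 434085} = \sqrt{- \frac{846613956547623}{1950342644}} = \frac{i \sqrt{412796825615098038433803}}{975171322}$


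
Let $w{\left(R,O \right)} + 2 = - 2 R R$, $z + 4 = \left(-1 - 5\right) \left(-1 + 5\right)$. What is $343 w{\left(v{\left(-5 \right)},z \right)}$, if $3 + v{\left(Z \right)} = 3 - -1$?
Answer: $-1372$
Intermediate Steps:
$v{\left(Z \right)} = 1$ ($v{\left(Z \right)} = -3 + \left(3 - -1\right) = -3 + \left(3 + 1\right) = -3 + 4 = 1$)
$z = -28$ ($z = -4 + \left(-1 - 5\right) \left(-1 + 5\right) = -4 - 24 = -28$)
$w{\left(R,O \right)} = -2 - 2 R^{2}$ ($w{\left(R,O \right)} = -2 + - 2 R R = -2 - 2 R^{2}$)
$343 w{\left(v{\left(-5 \right)},z \right)} = 343 \left(-2 - 2 \cdot 1^{2}\right) = 343 \left(-2 - 2\right) = 343 \left(-4\right) = -1372$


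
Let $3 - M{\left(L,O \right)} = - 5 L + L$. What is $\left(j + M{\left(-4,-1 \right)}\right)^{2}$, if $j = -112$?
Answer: $15625$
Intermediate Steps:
$M{\left(L,O \right)} = 3 + 4 L$ ($M{\left(L,O \right)} = 3 - \left(- 5 L + L\right) = 3 - - 4 L = 3 + 4 L$)
$\left(j + M{\left(-4,-1 \right)}\right)^{2} = \left(-112 + \left(3 + 4 \left(-4\right)\right)\right)^{2} = \left(-112 + \left(3 - 16\right)\right)^{2} = \left(-112 - 13\right)^{2} = \left(-125\right)^{2} = 15625$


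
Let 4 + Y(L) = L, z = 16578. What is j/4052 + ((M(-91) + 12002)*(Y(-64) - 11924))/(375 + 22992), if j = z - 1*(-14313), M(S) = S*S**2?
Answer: 36034734185293/94683084 ≈ 3.8058e+5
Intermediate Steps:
M(S) = S**3
j = 30891 (j = 16578 - 1*(-14313) = 16578 + 14313 = 30891)
Y(L) = -4 + L
j/4052 + ((M(-91) + 12002)*(Y(-64) - 11924))/(375 + 22992) = 30891/4052 + (((-91)**3 + 12002)*((-4 - 64) - 11924))/(375 + 22992) = 30891*(1/4052) + ((-753571 + 12002)*(-68 - 11924))/23367 = 30891/4052 - 741569*(-11992)*(1/23367) = 30891/4052 + 8892895448*(1/23367) = 30891/4052 + 8892895448/23367 = 36034734185293/94683084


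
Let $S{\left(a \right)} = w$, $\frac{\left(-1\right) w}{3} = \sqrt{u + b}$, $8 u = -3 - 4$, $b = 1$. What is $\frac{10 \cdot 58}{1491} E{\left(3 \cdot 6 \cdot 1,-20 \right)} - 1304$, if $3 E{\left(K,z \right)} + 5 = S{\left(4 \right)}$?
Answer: $- \frac{5835692}{4473} - \frac{145 \sqrt{2}}{1491} \approx -1304.8$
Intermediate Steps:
$u = - \frac{7}{8}$ ($u = \frac{-3 - 4}{8} = \frac{1}{8} \left(-7\right) = - \frac{7}{8} \approx -0.875$)
$w = - \frac{3 \sqrt{2}}{4}$ ($w = - 3 \sqrt{- \frac{7}{8} + 1} = - \frac{3}{2 \sqrt{2}} = - 3 \frac{\sqrt{2}}{4} = - \frac{3 \sqrt{2}}{4} \approx -1.0607$)
$S{\left(a \right)} = - \frac{3 \sqrt{2}}{4}$
$E{\left(K,z \right)} = - \frac{5}{3} - \frac{\sqrt{2}}{4}$ ($E{\left(K,z \right)} = - \frac{5}{3} + \frac{\left(- \frac{3}{4}\right) \sqrt{2}}{3} = - \frac{5}{3} - \frac{\sqrt{2}}{4}$)
$\frac{10 \cdot 58}{1491} E{\left(3 \cdot 6 \cdot 1,-20 \right)} - 1304 = \frac{10 \cdot 58}{1491} \left(- \frac{5}{3} - \frac{\sqrt{2}}{4}\right) - 1304 = 580 \cdot \frac{1}{1491} \left(- \frac{5}{3} - \frac{\sqrt{2}}{4}\right) - 1304 = \frac{580 \left(- \frac{5}{3} - \frac{\sqrt{2}}{4}\right)}{1491} - 1304 = \left(- \frac{2900}{4473} - \frac{145 \sqrt{2}}{1491}\right) - 1304 = - \frac{5835692}{4473} - \frac{145 \sqrt{2}}{1491}$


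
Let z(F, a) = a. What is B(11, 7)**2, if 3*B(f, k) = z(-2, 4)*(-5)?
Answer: 400/9 ≈ 44.444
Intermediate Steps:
B(f, k) = -20/3 (B(f, k) = (4*(-5))/3 = (1/3)*(-20) = -20/3)
B(11, 7)**2 = (-20/3)**2 = 400/9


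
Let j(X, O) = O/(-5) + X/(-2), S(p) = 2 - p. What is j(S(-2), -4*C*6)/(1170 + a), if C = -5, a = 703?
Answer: -26/1873 ≈ -0.013881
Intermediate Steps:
j(X, O) = -X/2 - O/5 (j(X, O) = O*(-⅕) + X*(-½) = -O/5 - X/2 = -X/2 - O/5)
j(S(-2), -4*C*6)/(1170 + a) = (-(2 - 1*(-2))/2 - (-4*(-5))*6/5)/(1170 + 703) = (-(2 + 2)/2 - 4*6)/1873 = (-½*4 - ⅕*120)/1873 = (-2 - 24)/1873 = (1/1873)*(-26) = -26/1873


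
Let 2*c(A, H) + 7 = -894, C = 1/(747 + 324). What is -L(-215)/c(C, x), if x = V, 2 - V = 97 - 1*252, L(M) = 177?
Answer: 354/901 ≈ 0.39290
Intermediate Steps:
V = 157 (V = 2 - (97 - 1*252) = 2 - (97 - 252) = 2 - 1*(-155) = 2 + 155 = 157)
x = 157
C = 1/1071 ≈ 0.00093371
c(A, H) = -901/2 (c(A, H) = -7/2 + (½)*(-894) = -7/2 - 447 = -901/2)
-L(-215)/c(C, x) = -177/(-901/2) = -177*(-2)/901 = -1*(-354/901) = 354/901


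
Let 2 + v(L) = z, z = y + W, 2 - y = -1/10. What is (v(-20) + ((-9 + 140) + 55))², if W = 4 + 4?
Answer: 3767481/100 ≈ 37675.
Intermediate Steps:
y = 21/10 (y = 2 - (-1)/10 = 2 - 1*(-⅒) = 2 + ⅒ = 21/10 ≈ 2.1000)
W = 8
z = 101/10 (z = 21/10 + 8 = 101/10 ≈ 10.100)
v(L) = 81/10 (v(L) = -2 + 101/10 = 81/10)
(v(-20) + ((-9 + 140) + 55))² = (81/10 + ((-9 + 140) + 55))² = (81/10 + (131 + 55))² = (81/10 + 186)² = (1941/10)² = 3767481/100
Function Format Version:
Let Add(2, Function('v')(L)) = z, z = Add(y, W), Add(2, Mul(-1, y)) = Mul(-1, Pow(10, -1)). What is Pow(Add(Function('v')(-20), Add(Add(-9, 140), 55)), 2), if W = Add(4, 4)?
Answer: Rational(3767481, 100) ≈ 37675.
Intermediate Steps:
y = Rational(21, 10) (y = Add(2, Mul(-1, Mul(-1, Pow(10, -1)))) = Add(2, Mul(-1, Mul(-1, Rational(1, 10)))) = Add(2, Mul(-1, Rational(-1, 10))) = Add(2, Rational(1, 10)) = Rational(21, 10) ≈ 2.1000)
W = 8
z = Rational(101, 10) (z = Add(Rational(21, 10), 8) = Rational(101, 10) ≈ 10.100)
Function('v')(L) = Rational(81, 10) (Function('v')(L) = Add(-2, Rational(101, 10)) = Rational(81, 10))
Pow(Add(Function('v')(-20), Add(Add(-9, 140), 55)), 2) = Pow(Add(Rational(81, 10), Add(Add(-9, 140), 55)), 2) = Pow(Add(Rational(81, 10), Add(131, 55)), 2) = Pow(Add(Rational(81, 10), 186), 2) = Pow(Rational(1941, 10), 2) = Rational(3767481, 100)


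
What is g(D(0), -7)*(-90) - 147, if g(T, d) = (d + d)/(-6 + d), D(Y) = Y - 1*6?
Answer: -3171/13 ≈ -243.92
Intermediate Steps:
D(Y) = -6 + Y (D(Y) = Y - 6 = -6 + Y)
g(T, d) = 2*d/(-6 + d) (g(T, d) = (2*d)/(-6 + d) = 2*d/(-6 + d))
g(D(0), -7)*(-90) - 147 = (2*(-7)/(-6 - 7))*(-90) - 147 = (2*(-7)/(-13))*(-90) - 147 = (2*(-7)*(-1/13))*(-90) - 147 = (14/13)*(-90) - 147 = -1260/13 - 147 = -3171/13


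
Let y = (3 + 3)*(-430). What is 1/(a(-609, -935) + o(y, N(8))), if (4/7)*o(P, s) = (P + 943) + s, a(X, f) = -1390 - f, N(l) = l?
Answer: -4/13223 ≈ -0.00030250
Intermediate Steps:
y = -2580 (y = 6*(-430) = -2580)
o(P, s) = 6601/4 + 7*P/4 + 7*s/4 (o(P, s) = 7*((P + 943) + s)/4 = 7*((943 + P) + s)/4 = 7*(943 + P + s)/4 = 6601/4 + 7*P/4 + 7*s/4)
1/(a(-609, -935) + o(y, N(8))) = 1/((-1390 - 1*(-935)) + (6601/4 + (7/4)*(-2580) + (7/4)*8)) = 1/((-1390 + 935) + (6601/4 - 4515 + 14)) = 1/(-455 - 11403/4) = 1/(-13223/4) = -4/13223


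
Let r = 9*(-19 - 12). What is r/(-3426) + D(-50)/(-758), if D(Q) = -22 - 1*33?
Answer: 33326/216409 ≈ 0.15400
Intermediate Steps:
D(Q) = -55 (D(Q) = -22 - 33 = -55)
r = -279 (r = 9*(-31) = -279)
r/(-3426) + D(-50)/(-758) = -279/(-3426) - 55/(-758) = -279*(-1/3426) - 55*(-1/758) = 93/1142 + 55/758 = 33326/216409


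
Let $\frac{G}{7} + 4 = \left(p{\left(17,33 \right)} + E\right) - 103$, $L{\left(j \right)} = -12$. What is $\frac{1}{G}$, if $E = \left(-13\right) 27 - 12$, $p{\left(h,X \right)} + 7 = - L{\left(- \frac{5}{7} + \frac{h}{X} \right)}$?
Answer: $- \frac{1}{3255} \approx -0.00030722$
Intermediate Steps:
$p{\left(h,X \right)} = 5$ ($p{\left(h,X \right)} = -7 - -12 = -7 + 12 = 5$)
$E = -363$ ($E = -351 - 12 = -363$)
$G = -3255$ ($G = -28 + 7 \left(\left(5 - 363\right) - 103\right) = -28 + 7 \left(-358 - 103\right) = -28 + 7 \left(-461\right) = -28 - 3227 = -3255$)
$\frac{1}{G} = \frac{1}{-3255} = - \frac{1}{3255}$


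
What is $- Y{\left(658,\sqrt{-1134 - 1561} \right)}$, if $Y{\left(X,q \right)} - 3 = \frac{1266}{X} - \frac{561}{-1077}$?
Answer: $- \frac{643103}{118111} \approx -5.4449$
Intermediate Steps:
$Y{\left(X,q \right)} = \frac{1264}{359} + \frac{1266}{X}$ ($Y{\left(X,q \right)} = 3 + \left(\frac{1266}{X} - \frac{561}{-1077}\right) = 3 + \left(\frac{1266}{X} - - \frac{187}{359}\right) = 3 + \left(\frac{1266}{X} + \frac{187}{359}\right) = 3 + \left(\frac{187}{359} + \frac{1266}{X}\right) = \frac{1264}{359} + \frac{1266}{X}$)
$- Y{\left(658,\sqrt{-1134 - 1561} \right)} = - (\frac{1264}{359} + \frac{1266}{658}) = - (\frac{1264}{359} + 1266 \cdot \frac{1}{658}) = - (\frac{1264}{359} + \frac{633}{329}) = \left(-1\right) \frac{643103}{118111} = - \frac{643103}{118111}$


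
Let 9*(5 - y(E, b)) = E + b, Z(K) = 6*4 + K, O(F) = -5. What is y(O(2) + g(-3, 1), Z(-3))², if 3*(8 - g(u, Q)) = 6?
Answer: 529/81 ≈ 6.5309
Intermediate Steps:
g(u, Q) = 6 (g(u, Q) = 8 - ⅓*6 = 8 - 2 = 6)
Z(K) = 24 + K
y(E, b) = 5 - E/9 - b/9 (y(E, b) = 5 - (E + b)/9 = 5 + (-E/9 - b/9) = 5 - E/9 - b/9)
y(O(2) + g(-3, 1), Z(-3))² = (5 - (-5 + 6)/9 - (24 - 3)/9)² = (5 - ⅑*1 - ⅑*21)² = (5 - ⅑ - 7/3)² = (23/9)² = 529/81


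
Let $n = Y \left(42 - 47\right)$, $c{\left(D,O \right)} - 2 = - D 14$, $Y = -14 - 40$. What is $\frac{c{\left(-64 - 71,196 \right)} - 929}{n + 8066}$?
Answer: $\frac{963}{8336} \approx 0.11552$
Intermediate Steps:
$Y = -54$
$c{\left(D,O \right)} = 2 - 14 D$ ($c{\left(D,O \right)} = 2 - D 14 = 2 - 14 D$)
$n = 270$ ($n = - 54 \left(42 - 47\right) = \left(-54\right) \left(-5\right) = 270$)
$\frac{c{\left(-64 - 71,196 \right)} - 929}{n + 8066} = \frac{\left(2 - 14 \left(-64 - 71\right)\right) - 929}{270 + 8066} = \frac{\left(2 - -1890\right) - 929}{8336} = \left(\left(2 + 1890\right) - 929\right) \frac{1}{8336} = \left(1892 - 929\right) \frac{1}{8336} = 963 \cdot \frac{1}{8336} = \frac{963}{8336}$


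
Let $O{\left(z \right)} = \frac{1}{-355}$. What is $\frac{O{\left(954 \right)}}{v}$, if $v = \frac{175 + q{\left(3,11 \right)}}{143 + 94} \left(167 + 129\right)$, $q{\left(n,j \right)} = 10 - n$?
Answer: $- \frac{237}{19124560} \approx -1.2392 \cdot 10^{-5}$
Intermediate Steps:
$O{\left(z \right)} = - \frac{1}{355}$
$v = \frac{53872}{237}$ ($v = \frac{175 + \left(10 - 3\right)}{143 + 94} \left(167 + 129\right) = \frac{175 + \left(10 - 3\right)}{237} \cdot 296 = \left(175 + 7\right) \frac{1}{237} \cdot 296 = 182 \cdot \frac{1}{237} \cdot 296 = \frac{182}{237} \cdot 296 = \frac{53872}{237} \approx 227.31$)
$\frac{O{\left(954 \right)}}{v} = - \frac{1}{355 \cdot \frac{53872}{237}} = \left(- \frac{1}{355}\right) \frac{237}{53872} = - \frac{237}{19124560}$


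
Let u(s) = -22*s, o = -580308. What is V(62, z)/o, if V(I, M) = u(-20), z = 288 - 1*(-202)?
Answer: -110/145077 ≈ -0.00075822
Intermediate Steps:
z = 490 (z = 288 + 202 = 490)
V(I, M) = 440 (V(I, M) = -22*(-20) = 440)
V(62, z)/o = 440/(-580308) = 440*(-1/580308) = -110/145077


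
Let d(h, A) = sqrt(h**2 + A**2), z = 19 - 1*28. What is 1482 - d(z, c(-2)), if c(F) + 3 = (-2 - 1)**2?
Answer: 1482 - 3*sqrt(13) ≈ 1471.2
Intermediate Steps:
c(F) = 6 (c(F) = -3 + (-2 - 1)**2 = -3 + (-3)**2 = -3 + 9 = 6)
z = -9 (z = 19 - 28 = -9)
d(h, A) = sqrt(A**2 + h**2)
1482 - d(z, c(-2)) = 1482 - sqrt(6**2 + (-9)**2) = 1482 - sqrt(36 + 81) = 1482 - sqrt(117) = 1482 - 3*sqrt(13)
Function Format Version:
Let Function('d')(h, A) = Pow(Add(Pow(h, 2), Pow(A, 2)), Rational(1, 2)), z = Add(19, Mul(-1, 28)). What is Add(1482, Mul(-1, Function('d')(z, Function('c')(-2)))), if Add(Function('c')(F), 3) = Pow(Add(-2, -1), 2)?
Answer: Add(1482, Mul(-3, Pow(13, Rational(1, 2)))) ≈ 1471.2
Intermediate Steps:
Function('c')(F) = 6 (Function('c')(F) = Add(-3, Pow(Add(-2, -1), 2)) = Add(-3, Pow(-3, 2)) = Add(-3, 9) = 6)
z = -9 (z = Add(19, -28) = -9)
Function('d')(h, A) = Pow(Add(Pow(A, 2), Pow(h, 2)), Rational(1, 2))
Add(1482, Mul(-1, Function('d')(z, Function('c')(-2)))) = Add(1482, Mul(-1, Pow(Add(Pow(6, 2), Pow(-9, 2)), Rational(1, 2)))) = Add(1482, Mul(-1, Pow(Add(36, 81), Rational(1, 2)))) = Add(1482, Mul(-1, Pow(117, Rational(1, 2)))) = Add(1482, Mul(-1, Mul(3, Pow(13, Rational(1, 2))))) = Add(1482, Mul(-3, Pow(13, Rational(1, 2))))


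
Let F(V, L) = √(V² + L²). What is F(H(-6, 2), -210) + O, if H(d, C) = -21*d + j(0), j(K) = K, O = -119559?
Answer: -119559 + 42*√34 ≈ -1.1931e+5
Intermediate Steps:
H(d, C) = -21*d (H(d, C) = -21*d + 0 = -21*d)
F(V, L) = √(L² + V²)
F(H(-6, 2), -210) + O = √((-210)² + (-21*(-6))²) - 119559 = √(44100 + 126²) - 119559 = √(44100 + 15876) - 119559 = √59976 - 119559 = 42*√34 - 119559 = -119559 + 42*√34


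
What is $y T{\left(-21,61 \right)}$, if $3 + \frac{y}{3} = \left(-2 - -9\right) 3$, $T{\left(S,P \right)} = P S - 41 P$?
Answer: $-204228$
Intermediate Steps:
$T{\left(S,P \right)} = - 41 P + P S$
$y = 54$ ($y = -9 + 3 \left(-2 - -9\right) 3 = -9 + 3 \left(-2 + 9\right) 3 = -9 + 3 \cdot 7 \cdot 3 = -9 + 3 \cdot 21 = -9 + 63 = 54$)
$y T{\left(-21,61 \right)} = 54 \cdot 61 \left(-41 - 21\right) = 54 \cdot 61 \left(-62\right) = 54 \left(-3782\right) = -204228$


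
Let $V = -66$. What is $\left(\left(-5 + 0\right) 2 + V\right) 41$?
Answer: $-3116$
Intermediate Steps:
$\left(\left(-5 + 0\right) 2 + V\right) 41 = \left(\left(-5 + 0\right) 2 - 66\right) 41 = \left(\left(-5\right) 2 - 66\right) 41 = \left(-10 - 66\right) 41 = \left(-76\right) 41 = -3116$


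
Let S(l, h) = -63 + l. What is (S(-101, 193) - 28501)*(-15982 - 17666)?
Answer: 964519920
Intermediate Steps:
(S(-101, 193) - 28501)*(-15982 - 17666) = ((-63 - 101) - 28501)*(-15982 - 17666) = (-164 - 28501)*(-33648) = -28665*(-33648) = 964519920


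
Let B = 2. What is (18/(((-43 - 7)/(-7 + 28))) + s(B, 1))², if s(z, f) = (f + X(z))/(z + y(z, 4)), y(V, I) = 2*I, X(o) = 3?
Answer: 32041/625 ≈ 51.266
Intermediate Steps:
s(z, f) = (3 + f)/(8 + z) (s(z, f) = (f + 3)/(z + 2*4) = (3 + f)/(z + 8) = (3 + f)/(8 + z))
(18/(((-43 - 7)/(-7 + 28))) + s(B, 1))² = (18/(((-43 - 7)/(-7 + 28))) + (3 + 1)/(8 + 2))² = (18/((-50/21)) + 4/10)² = (18/((-50*1/21)) + (⅒)*4)² = (18/(-50/21) + ⅖)² = (18*(-21/50) + ⅖)² = (-189/25 + ⅖)² = (-179/25)² = 32041/625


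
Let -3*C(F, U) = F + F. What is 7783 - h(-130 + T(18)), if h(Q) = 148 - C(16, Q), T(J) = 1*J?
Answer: 22873/3 ≈ 7624.3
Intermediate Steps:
C(F, U) = -2*F/3 (C(F, U) = -(F + F)/3 = -2*F/3)
T(J) = J
h(Q) = 476/3 (h(Q) = 148 - (-2)*16/3 = 148 - 1*(-32/3) = 148 + 32/3 = 476/3)
7783 - h(-130 + T(18)) = 7783 - 1*476/3 = 7783 - 476/3 = 22873/3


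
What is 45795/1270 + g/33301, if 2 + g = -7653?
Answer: 303059489/8458454 ≈ 35.829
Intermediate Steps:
g = -7655 (g = -2 - 7653 = -7655)
45795/1270 + g/33301 = 45795/1270 - 7655/33301 = 45795*(1/1270) - 7655*1/33301 = 9159/254 - 7655/33301 = 303059489/8458454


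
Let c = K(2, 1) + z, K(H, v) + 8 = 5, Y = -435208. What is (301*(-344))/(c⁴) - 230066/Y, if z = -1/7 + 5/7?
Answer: -54088736499783/18174503684 ≈ -2976.1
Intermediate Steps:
z = 4/7 (z = -1*⅐ + 5*(⅐) = -⅐ + 5/7 = 4/7 ≈ 0.57143)
K(H, v) = -3 (K(H, v) = -8 + 5 = -3)
c = -17/7 (c = -3 + 4/7 = -17/7 ≈ -2.4286)
(301*(-344))/(c⁴) - 230066/Y = (301*(-344))/((-17/7)⁴) - 230066/(-435208) = -103544/83521/2401 - 230066*(-1/435208) = -103544*2401/83521 + 115033/217604 = -248609144/83521 + 115033/217604 = -54088736499783/18174503684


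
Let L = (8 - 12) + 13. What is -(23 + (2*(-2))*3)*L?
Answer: -99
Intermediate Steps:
L = 9 (L = -4 + 13 = 9)
-(23 + (2*(-2))*3)*L = -(23 + (2*(-2))*3)*9 = -(23 - 4*3)*9 = -(23 - 12)*9 = -11*9 = -1*99 = -99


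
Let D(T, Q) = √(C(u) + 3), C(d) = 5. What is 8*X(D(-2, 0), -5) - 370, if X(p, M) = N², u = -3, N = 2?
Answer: -338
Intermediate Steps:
D(T, Q) = 2*√2 (D(T, Q) = √(5 + 3) = √8 = 2*√2)
X(p, M) = 4 (X(p, M) = 2² = 4)
8*X(D(-2, 0), -5) - 370 = 8*4 - 370 = 32 - 370 = -338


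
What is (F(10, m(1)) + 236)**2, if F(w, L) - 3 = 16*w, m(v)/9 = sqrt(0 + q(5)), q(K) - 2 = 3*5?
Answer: 159201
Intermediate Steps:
q(K) = 17 (q(K) = 2 + 3*5 = 2 + 15 = 17)
m(v) = 9*sqrt(17) (m(v) = 9*sqrt(0 + 17) = 9*sqrt(17))
F(w, L) = 3 + 16*w
(F(10, m(1)) + 236)**2 = ((3 + 16*10) + 236)**2 = ((3 + 160) + 236)**2 = (163 + 236)**2 = 399**2 = 159201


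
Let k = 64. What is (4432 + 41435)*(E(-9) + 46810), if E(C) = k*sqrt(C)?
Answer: 2147034270 + 8806464*I ≈ 2.147e+9 + 8.8065e+6*I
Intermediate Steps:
E(C) = 64*sqrt(C)
(4432 + 41435)*(E(-9) + 46810) = (4432 + 41435)*(64*sqrt(-9) + 46810) = 45867*(64*(3*I) + 46810) = 45867*(192*I + 46810) = 45867*(46810 + 192*I) = 2147034270 + 8806464*I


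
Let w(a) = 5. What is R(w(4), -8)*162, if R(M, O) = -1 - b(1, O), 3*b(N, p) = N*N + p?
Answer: 216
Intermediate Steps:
b(N, p) = p/3 + N**2/3 (b(N, p) = (N*N + p)/3 = (N**2 + p)/3 = (p + N**2)/3 = p/3 + N**2/3)
R(M, O) = -4/3 - O/3 (R(M, O) = -1 - (O/3 + (1/3)*1**2) = -1 - (O/3 + (1/3)*1) = -1 - (O/3 + 1/3) = -1 - (1/3 + O/3) = -1 + (-1/3 - O/3) = -4/3 - O/3)
R(w(4), -8)*162 = (-4/3 - 1/3*(-8))*162 = (-4/3 + 8/3)*162 = (4/3)*162 = 216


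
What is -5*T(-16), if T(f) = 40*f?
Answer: 3200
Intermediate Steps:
-5*T(-16) = -200*(-16) = -5*(-640) = 3200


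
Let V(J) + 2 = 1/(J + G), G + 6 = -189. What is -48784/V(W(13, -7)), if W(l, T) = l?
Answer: 8878688/365 ≈ 24325.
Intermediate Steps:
G = -195 (G = -6 - 189 = -195)
V(J) = -2 + 1/(-195 + J) (V(J) = -2 + 1/(J - 195) = -2 + 1/(-195 + J))
-48784/V(W(13, -7)) = -48784*(-195 + 13)/(391 - 2*13) = -48784*(-182/(391 - 26)) = -48784/((-1/182*365)) = -48784/(-365/182) = -48784*(-182/365) = 8878688/365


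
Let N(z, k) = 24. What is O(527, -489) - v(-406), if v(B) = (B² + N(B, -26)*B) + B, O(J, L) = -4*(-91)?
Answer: -154322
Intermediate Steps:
O(J, L) = 364
v(B) = B² + 25*B (v(B) = (B² + 24*B) + B = B² + 25*B)
O(527, -489) - v(-406) = 364 - (-406)*(25 - 406) = 364 - (-406)*(-381) = 364 - 1*154686 = 364 - 154686 = -154322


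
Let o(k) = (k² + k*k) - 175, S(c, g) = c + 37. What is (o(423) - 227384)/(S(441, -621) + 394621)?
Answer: 130299/395099 ≈ 0.32979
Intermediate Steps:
S(c, g) = 37 + c
o(k) = -175 + 2*k² (o(k) = (k² + k²) - 175 = 2*k² - 175 = -175 + 2*k²)
(o(423) - 227384)/(S(441, -621) + 394621) = ((-175 + 2*423²) - 227384)/((37 + 441) + 394621) = ((-175 + 2*178929) - 227384)/(478 + 394621) = ((-175 + 357858) - 227384)/395099 = (357683 - 227384)*(1/395099) = 130299*(1/395099) = 130299/395099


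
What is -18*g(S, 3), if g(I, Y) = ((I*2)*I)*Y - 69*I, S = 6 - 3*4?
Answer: -11340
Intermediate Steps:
S = -6 (S = 6 - 12 = -6)
g(I, Y) = -69*I + 2*Y*I**2 (g(I, Y) = ((2*I)*I)*Y - 69*I = (2*I**2)*Y - 69*I = 2*Y*I**2 - 69*I = -69*I + 2*Y*I**2)
-18*g(S, 3) = -(-108)*(-69 + 2*(-6)*3) = -(-108)*(-69 - 36) = -(-108)*(-105) = -18*630 = -11340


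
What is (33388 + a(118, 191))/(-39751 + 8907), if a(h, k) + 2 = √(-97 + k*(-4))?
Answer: -16693/15422 - I*√861/30844 ≈ -1.0824 - 0.00095133*I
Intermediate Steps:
a(h, k) = -2 + √(-97 - 4*k) (a(h, k) = -2 + √(-97 + k*(-4)) = -2 + √(-97 - 4*k))
(33388 + a(118, 191))/(-39751 + 8907) = (33388 + (-2 + √(-97 - 4*191)))/(-39751 + 8907) = (33388 + (-2 + √(-97 - 764)))/(-30844) = (33388 + (-2 + √(-861)))*(-1/30844) = (33388 + (-2 + I*√861))*(-1/30844) = (33386 + I*√861)*(-1/30844) = -16693/15422 - I*√861/30844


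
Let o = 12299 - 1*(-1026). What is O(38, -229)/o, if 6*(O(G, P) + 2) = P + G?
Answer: -203/79950 ≈ -0.0025391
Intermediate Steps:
o = 13325 (o = 12299 + 1026 = 13325)
O(G, P) = -2 + G/6 + P/6 (O(G, P) = -2 + (P + G)/6 = -2 + (G + P)/6 = -2 + (G/6 + P/6) = -2 + G/6 + P/6)
O(38, -229)/o = (-2 + (1/6)*38 + (1/6)*(-229))/13325 = (-2 + 19/3 - 229/6)*(1/13325) = -203/6*1/13325 = -203/79950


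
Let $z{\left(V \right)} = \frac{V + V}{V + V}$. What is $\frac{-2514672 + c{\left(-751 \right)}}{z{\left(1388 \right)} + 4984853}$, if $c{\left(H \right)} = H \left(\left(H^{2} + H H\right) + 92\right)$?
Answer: $- \frac{424856633}{2492427} \approx -170.46$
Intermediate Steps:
$z{\left(V \right)} = 1$ ($z{\left(V \right)} = \frac{2 V}{2 V} = 2 V \frac{1}{2 V} = 1$)
$c{\left(H \right)} = H \left(92 + 2 H^{2}\right)$ ($c{\left(H \right)} = H \left(\left(H^{2} + H^{2}\right) + 92\right) = H \left(2 H^{2} + 92\right) = H \left(92 + 2 H^{2}\right)$)
$\frac{-2514672 + c{\left(-751 \right)}}{z{\left(1388 \right)} + 4984853} = \frac{-2514672 + 2 \left(-751\right) \left(46 + \left(-751\right)^{2}\right)}{1 + 4984853} = \frac{-2514672 + 2 \left(-751\right) \left(46 + 564001\right)}{4984854} = \left(-2514672 + 2 \left(-751\right) 564047\right) \frac{1}{4984854} = \left(-2514672 - 847198594\right) \frac{1}{4984854} = \left(-849713266\right) \frac{1}{4984854} = - \frac{424856633}{2492427}$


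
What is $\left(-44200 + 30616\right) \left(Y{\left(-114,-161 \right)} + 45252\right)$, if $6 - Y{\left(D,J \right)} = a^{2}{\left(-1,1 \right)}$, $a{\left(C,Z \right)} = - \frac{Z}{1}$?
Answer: $-614771088$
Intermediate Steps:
$a{\left(C,Z \right)} = - Z$ ($a{\left(C,Z \right)} = - Z 1 = - Z$)
$Y{\left(D,J \right)} = 5$ ($Y{\left(D,J \right)} = 6 - \left(\left(-1\right) 1\right)^{2} = 6 - \left(-1\right)^{2} = 6 - 1 = 5$)
$\left(-44200 + 30616\right) \left(Y{\left(-114,-161 \right)} + 45252\right) = \left(-44200 + 30616\right) \left(5 + 45252\right) = \left(-13584\right) 45257 = -614771088$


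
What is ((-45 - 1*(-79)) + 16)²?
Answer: 2500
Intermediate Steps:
((-45 - 1*(-79)) + 16)² = ((-45 + 79) + 16)² = (34 + 16)² = 50² = 2500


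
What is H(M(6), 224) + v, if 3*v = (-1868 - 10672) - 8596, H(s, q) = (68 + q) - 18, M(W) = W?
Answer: -20314/3 ≈ -6771.3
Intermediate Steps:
H(s, q) = 50 + q
v = -21136/3 (v = ((-1868 - 10672) - 8596)/3 = (-12540 - 8596)/3 = (⅓)*(-21136) = -21136/3 ≈ -7045.3)
H(M(6), 224) + v = (50 + 224) - 21136/3 = 274 - 21136/3 = -20314/3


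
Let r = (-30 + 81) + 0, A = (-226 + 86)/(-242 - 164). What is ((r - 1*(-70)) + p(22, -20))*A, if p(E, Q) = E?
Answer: 1430/29 ≈ 49.310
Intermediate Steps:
A = 10/29 (A = -140/(-406) = -140*(-1/406) = 10/29 ≈ 0.34483)
r = 51 (r = 51 + 0 = 51)
((r - 1*(-70)) + p(22, -20))*A = ((51 - 1*(-70)) + 22)*(10/29) = ((51 + 70) + 22)*(10/29) = (121 + 22)*(10/29) = 143*(10/29) = 1430/29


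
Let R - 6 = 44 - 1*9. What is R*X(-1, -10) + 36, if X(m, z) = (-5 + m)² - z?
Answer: 1922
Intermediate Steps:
R = 41 (R = 6 + (44 - 1*9) = 6 + (44 - 9) = 6 + 35 = 41)
R*X(-1, -10) + 36 = 41*((-5 - 1)² - 1*(-10)) + 36 = 41*((-6)² + 10) + 36 = 41*(36 + 10) + 36 = 41*46 + 36 = 1886 + 36 = 1922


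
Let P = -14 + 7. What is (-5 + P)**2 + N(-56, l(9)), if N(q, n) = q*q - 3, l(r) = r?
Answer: 3277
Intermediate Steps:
N(q, n) = -3 + q**2 (N(q, n) = q**2 - 3 = -3 + q**2)
P = -7
(-5 + P)**2 + N(-56, l(9)) = (-5 - 7)**2 + (-3 + (-56)**2) = (-12)**2 + (-3 + 3136) = 144 + 3133 = 3277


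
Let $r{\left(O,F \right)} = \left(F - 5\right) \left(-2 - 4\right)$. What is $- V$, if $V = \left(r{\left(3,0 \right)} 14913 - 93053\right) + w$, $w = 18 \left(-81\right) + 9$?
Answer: $-352888$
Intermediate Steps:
$w = -1449$ ($w = -1458 + 9 = -1449$)
$r{\left(O,F \right)} = 30 - 6 F$ ($r{\left(O,F \right)} = \left(-5 + F\right) \left(-6\right) = 30 - 6 F$)
$V = 352888$ ($V = \left(\left(30 - 0\right) 14913 - 93053\right) - 1449 = \left(\left(30 + 0\right) 14913 - 93053\right) - 1449 = \left(30 \cdot 14913 - 93053\right) - 1449 = \left(447390 - 93053\right) - 1449 = 354337 - 1449 = 352888$)
$- V = \left(-1\right) 352888 = -352888$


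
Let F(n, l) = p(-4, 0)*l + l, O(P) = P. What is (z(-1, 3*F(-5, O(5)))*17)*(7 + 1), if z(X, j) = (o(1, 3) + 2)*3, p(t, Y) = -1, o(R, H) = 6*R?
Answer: 3264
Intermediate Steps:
F(n, l) = 0 (F(n, l) = -l + l = 0)
z(X, j) = 24 (z(X, j) = (6*1 + 2)*3 = (6 + 2)*3 = 8*3 = 24)
(z(-1, 3*F(-5, O(5)))*17)*(7 + 1) = (24*17)*(7 + 1) = 408*8 = 3264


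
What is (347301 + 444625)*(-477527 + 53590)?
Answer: -335726732662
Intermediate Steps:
(347301 + 444625)*(-477527 + 53590) = 791926*(-423937) = -335726732662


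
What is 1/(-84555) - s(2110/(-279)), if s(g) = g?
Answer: 19823419/2621205 ≈ 7.5627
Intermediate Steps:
1/(-84555) - s(2110/(-279)) = 1/(-84555) - 2110/(-279) = -1/84555 - 2110*(-1)/279 = -1/84555 - 1*(-2110/279) = -1/84555 + 2110/279 = 19823419/2621205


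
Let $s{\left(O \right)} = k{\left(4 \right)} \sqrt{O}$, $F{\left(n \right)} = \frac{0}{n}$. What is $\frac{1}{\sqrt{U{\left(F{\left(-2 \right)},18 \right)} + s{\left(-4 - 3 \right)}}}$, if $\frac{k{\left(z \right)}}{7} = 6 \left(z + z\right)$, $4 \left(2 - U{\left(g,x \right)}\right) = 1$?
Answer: $\frac{2 \sqrt{7}}{7 \sqrt{1 + 192 i \sqrt{7}}} \approx 0.023739 - 0.023693 i$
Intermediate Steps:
$F{\left(n \right)} = 0$
$U{\left(g,x \right)} = \frac{7}{4}$ ($U{\left(g,x \right)} = 2 - \frac{1}{4} = \frac{7}{4}$)
$k{\left(z \right)} = 84 z$ ($k{\left(z \right)} = 7 \cdot 6 \left(z + z\right) = 7 \cdot 6 \cdot 2 z = 7 \cdot 12 z = 84 z$)
$s{\left(O \right)} = 336 \sqrt{O}$ ($s{\left(O \right)} = 84 \cdot 4 \sqrt{O} = 336 \sqrt{O}$)
$\frac{1}{\sqrt{U{\left(F{\left(-2 \right)},18 \right)} + s{\left(-4 - 3 \right)}}} = \frac{1}{\sqrt{\frac{7}{4} + 336 \sqrt{-4 - 3}}} = \frac{1}{\sqrt{\frac{7}{4} + 336 \sqrt{-7}}} = \frac{1}{\sqrt{\frac{7}{4} + 336 i \sqrt{7}}}$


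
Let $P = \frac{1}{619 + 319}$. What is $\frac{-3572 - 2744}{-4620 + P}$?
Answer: $\frac{5924408}{4333559} \approx 1.3671$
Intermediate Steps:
$P = \frac{1}{938} \approx 0.0010661$
$\frac{-3572 - 2744}{-4620 + P} = \frac{-3572 - 2744}{-4620 + \frac{1}{938}} = - \frac{6316}{- \frac{4333559}{938}} = \left(-6316\right) \left(- \frac{938}{4333559}\right) = \frac{5924408}{4333559}$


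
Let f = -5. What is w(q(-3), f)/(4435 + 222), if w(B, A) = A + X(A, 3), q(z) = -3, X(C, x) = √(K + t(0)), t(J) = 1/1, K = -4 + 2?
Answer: -5/4657 + I/4657 ≈ -0.0010737 + 0.00021473*I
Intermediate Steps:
K = -2
t(J) = 1
X(C, x) = I (X(C, x) = √(-2 + 1) = √(-1) = I)
w(B, A) = I + A (w(B, A) = A + I = I + A)
w(q(-3), f)/(4435 + 222) = (I - 5)/(4435 + 222) = (-5 + I)/4657 = (-5 + I)*(1/4657) = -5/4657 + I/4657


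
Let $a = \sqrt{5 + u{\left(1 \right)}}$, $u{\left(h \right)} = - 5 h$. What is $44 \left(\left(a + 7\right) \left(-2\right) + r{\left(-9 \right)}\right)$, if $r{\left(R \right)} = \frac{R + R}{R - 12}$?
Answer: $- \frac{4048}{7} \approx -578.29$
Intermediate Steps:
$r{\left(R \right)} = \frac{2 R}{-12 + R}$
$a = 0$ ($a = \sqrt{5 - 5} = \sqrt{0} = 0$)
$44 \left(\left(a + 7\right) \left(-2\right) + r{\left(-9 \right)}\right) = 44 \left(\left(0 + 7\right) \left(-2\right) + 2 \left(-9\right) \frac{1}{-12 - 9}\right) = 44 \left(7 \left(-2\right) + 2 \left(-9\right) \frac{1}{-21}\right) = 44 \left(-14 + 2 \left(-9\right) \left(- \frac{1}{21}\right)\right) = 44 \left(-14 + \frac{6}{7}\right) = 44 \left(- \frac{92}{7}\right) = - \frac{4048}{7}$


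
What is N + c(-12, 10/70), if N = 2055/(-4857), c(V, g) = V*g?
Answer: -24223/11333 ≈ -2.1374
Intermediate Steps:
N = -685/1619 (N = 2055*(-1/4857) = -685/1619 ≈ -0.42310)
N + c(-12, 10/70) = -685/1619 - 120/70 = -685/1619 - 12*⅐ = -685/1619 - 12/7 = -24223/11333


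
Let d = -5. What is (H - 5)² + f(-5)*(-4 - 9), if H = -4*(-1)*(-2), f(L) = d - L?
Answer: 169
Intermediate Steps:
f(L) = -5 - L
H = -8 (H = 4*(-2) = -8)
(H - 5)² + f(-5)*(-4 - 9) = (-8 - 5)² + (-5 - 1*(-5))*(-4 - 9) = (-13)² + (-5 + 5)*(-13) = 169 + 0*(-13) = 169 + 0 = 169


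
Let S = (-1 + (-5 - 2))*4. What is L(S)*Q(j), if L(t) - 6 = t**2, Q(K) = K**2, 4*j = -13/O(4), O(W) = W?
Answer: 87035/128 ≈ 679.96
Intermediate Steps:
j = -13/16 (j = (-13/4)/4 = (-13*1/4)/4 = (1/4)*(-13/4) = -13/16 ≈ -0.81250)
S = -32 (S = (-1 - 7)*4 = -8*4 = -32)
L(t) = 6 + t**2
L(S)*Q(j) = (6 + (-32)**2)*(-13/16)**2 = (6 + 1024)*(169/256) = 1030*(169/256) = 87035/128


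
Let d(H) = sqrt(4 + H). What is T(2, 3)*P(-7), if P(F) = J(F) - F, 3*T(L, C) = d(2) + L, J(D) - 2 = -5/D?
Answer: 136/21 + 68*sqrt(6)/21 ≈ 14.408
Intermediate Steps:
J(D) = 2 - 5/D
T(L, C) = L/3 + sqrt(6)/3 (T(L, C) = (sqrt(4 + 2) + L)/3 = (sqrt(6) + L)/3 = (L + sqrt(6))/3 = L/3 + sqrt(6)/3)
P(F) = 2 - F - 5/F (P(F) = (2 - 5/F) - F = 2 - F - 5/F)
T(2, 3)*P(-7) = ((1/3)*2 + sqrt(6)/3)*(2 - 1*(-7) - 5/(-7)) = (2/3 + sqrt(6)/3)*(2 + 7 - 5*(-1/7)) = (2/3 + sqrt(6)/3)*(2 + 7 + 5/7) = (2/3 + sqrt(6)/3)*(68/7) = 136/21 + 68*sqrt(6)/21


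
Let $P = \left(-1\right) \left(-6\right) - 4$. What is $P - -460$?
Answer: $462$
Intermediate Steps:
$P = 2$ ($P = 6 - 4 = 2$)
$P - -460 = 2 - -460 = 2 + 460 = 462$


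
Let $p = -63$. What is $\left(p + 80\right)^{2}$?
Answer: $289$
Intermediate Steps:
$\left(p + 80\right)^{2} = \left(-63 + 80\right)^{2} = 17^{2} = 289$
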